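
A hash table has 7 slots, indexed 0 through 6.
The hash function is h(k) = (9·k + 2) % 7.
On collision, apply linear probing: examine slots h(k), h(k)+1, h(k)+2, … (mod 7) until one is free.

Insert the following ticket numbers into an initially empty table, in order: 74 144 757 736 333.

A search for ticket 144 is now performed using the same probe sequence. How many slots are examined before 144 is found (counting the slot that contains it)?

2

Insert 74: h=3, slot 3 empty -> index 3.
Insert 144: h=3, slot 3 occupied -> index 4.
Insert 757: h=4, slot 4 occupied -> index 5.
Insert 736: h=4, slots 4,5 occupied -> index 6.
Insert 333: h=3, slots 3,4,5,6 occupied -> index 0.
Table: [333, —, —, 74, 144, 757, 736]
Lookup 144: h=3, probe 3,4 → found at 4.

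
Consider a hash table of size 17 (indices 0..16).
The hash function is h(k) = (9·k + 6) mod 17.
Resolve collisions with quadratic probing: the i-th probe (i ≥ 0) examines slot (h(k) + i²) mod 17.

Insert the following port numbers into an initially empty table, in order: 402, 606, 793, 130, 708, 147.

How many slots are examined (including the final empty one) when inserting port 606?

2

402 hashes to 3; slot 3 is free -> place at 3.
606 hashes to 3; 3 taken -> place at 4.
793 hashes to 3; 3,4 taken -> place at 7.
130 hashes to 3; 3,4,7 taken -> place at 12.
708 hashes to 3; 3,4,7,12 taken -> place at 2.
147 hashes to 3; 3,4,7,12,2 taken -> place at 11.
Table: [∅, ∅, 708, 402, 606, ∅, ∅, 793, ∅, ∅, ∅, 147, 130, ∅, ∅, ∅, ∅]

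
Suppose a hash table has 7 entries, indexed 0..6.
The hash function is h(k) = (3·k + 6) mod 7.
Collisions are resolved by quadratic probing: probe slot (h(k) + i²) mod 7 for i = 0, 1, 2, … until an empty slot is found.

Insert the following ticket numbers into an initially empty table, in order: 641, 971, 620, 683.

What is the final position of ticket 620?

641: h=4 → slot 4
971: h=0 → slot 0
620: h=4, probe 4,5 → slot 5
683: h=4, probe 4,5,1 → slot 1
Table: [971, 683, -, -, 641, 620, -]

5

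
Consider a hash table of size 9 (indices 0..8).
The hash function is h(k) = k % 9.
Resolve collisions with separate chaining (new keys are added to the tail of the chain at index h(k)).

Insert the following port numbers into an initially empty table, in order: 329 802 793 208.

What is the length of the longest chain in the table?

Insert 329: h=5, bucket 5 empty -> new chain.
Insert 802: h=1, bucket 1 empty -> new chain.
Insert 793: h=1, bucket 1 nonempty -> append to chain.
Insert 208: h=1, bucket 1 nonempty -> append to chain.
Final buckets:
0: ∅
1: 802 -> 793 -> 208
2: ∅
3: ∅
4: ∅
5: 329
6: ∅
7: ∅
8: ∅

3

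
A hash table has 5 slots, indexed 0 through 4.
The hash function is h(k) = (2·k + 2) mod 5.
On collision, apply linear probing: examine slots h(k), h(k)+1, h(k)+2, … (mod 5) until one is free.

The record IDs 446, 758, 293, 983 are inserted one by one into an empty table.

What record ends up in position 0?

446 hashes to 4; slot 4 is free -> place at 4.
758 hashes to 3; slot 3 is free -> place at 3.
293 hashes to 3; 3,4 taken -> place at 0.
983 hashes to 3; 3,4,0 taken -> place at 1.
Table: [293, 983, -, 758, 446]

293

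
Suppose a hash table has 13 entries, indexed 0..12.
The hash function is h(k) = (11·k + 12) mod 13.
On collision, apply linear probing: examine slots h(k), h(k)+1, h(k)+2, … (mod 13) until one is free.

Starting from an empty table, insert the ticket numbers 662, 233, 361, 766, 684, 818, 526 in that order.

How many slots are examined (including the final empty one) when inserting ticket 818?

4

662: h=1 → slot 1
233: h=1, probe 1,2 → slot 2
361: h=5 → slot 5
766: h=1, probe 1,2,3 → slot 3
684: h=9 → slot 9
818: h=1, probe 1,2,3,4 → slot 4
526: h=0 → slot 0
Table: [526, 662, 233, 766, 818, 361, ., ., ., 684, ., ., .]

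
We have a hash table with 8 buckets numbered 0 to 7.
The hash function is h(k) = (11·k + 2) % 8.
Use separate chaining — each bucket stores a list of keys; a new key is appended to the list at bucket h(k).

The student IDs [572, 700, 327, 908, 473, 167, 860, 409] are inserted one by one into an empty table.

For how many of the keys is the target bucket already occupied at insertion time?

5

572 → bucket 6
700 → bucket 6 (collision)
327 → bucket 7
908 → bucket 6 (collision)
473 → bucket 5
167 → bucket 7 (collision)
860 → bucket 6 (collision)
409 → bucket 5 (collision)
Final buckets:
0: _
1: _
2: _
3: _
4: _
5: 473 -> 409
6: 572 -> 700 -> 908 -> 860
7: 327 -> 167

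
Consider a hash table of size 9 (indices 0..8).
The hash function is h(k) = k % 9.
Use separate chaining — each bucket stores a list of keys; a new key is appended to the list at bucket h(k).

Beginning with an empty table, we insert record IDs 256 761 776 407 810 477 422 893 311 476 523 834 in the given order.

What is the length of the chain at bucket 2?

256 -> bucket 4
761 -> bucket 5
776 -> bucket 2
407 -> bucket 2 (collision)
810 -> bucket 0
477 -> bucket 0 (collision)
422 -> bucket 8
893 -> bucket 2 (collision)
311 -> bucket 5 (collision)
476 -> bucket 8 (collision)
523 -> bucket 1
834 -> bucket 6
Final buckets:
0: 810 -> 477
1: 523
2: 776 -> 407 -> 893
3: —
4: 256
5: 761 -> 311
6: 834
7: —
8: 422 -> 476

3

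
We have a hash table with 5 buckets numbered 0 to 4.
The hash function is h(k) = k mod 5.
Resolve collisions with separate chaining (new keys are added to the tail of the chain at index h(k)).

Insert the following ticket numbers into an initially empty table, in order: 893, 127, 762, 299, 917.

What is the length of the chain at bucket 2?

3

Insert 893: h=3, bucket 3 empty → new chain.
Insert 127: h=2, bucket 2 empty → new chain.
Insert 762: h=2, bucket 2 nonempty → append to chain.
Insert 299: h=4, bucket 4 empty → new chain.
Insert 917: h=2, bucket 2 nonempty → append to chain.
Final buckets:
0: .
1: .
2: 127 -> 762 -> 917
3: 893
4: 299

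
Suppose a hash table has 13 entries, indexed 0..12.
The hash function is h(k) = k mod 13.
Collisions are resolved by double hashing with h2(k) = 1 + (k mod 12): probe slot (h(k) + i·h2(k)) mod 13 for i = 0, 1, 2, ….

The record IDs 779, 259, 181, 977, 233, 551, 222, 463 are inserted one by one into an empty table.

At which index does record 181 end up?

Insert 779: h=12, slot 12 empty => index 12.
Insert 259: h=12, h2=8, slot 12 occupied => index 7.
Insert 181: h=12, h2=2, slot 12 occupied => index 1.
Insert 977: h=2, slot 2 empty => index 2.
Insert 233: h=12, h2=6, slot 12 occupied => index 5.
Insert 551: h=5, h2=12, slot 5 occupied => index 4.
Insert 222: h=1, h2=7, slot 1 occupied => index 8.
Insert 463: h=8, h2=8, slot 8 occupied => index 3.
Table: [∅, 181, 977, 463, 551, 233, ∅, 259, 222, ∅, ∅, ∅, 779]

1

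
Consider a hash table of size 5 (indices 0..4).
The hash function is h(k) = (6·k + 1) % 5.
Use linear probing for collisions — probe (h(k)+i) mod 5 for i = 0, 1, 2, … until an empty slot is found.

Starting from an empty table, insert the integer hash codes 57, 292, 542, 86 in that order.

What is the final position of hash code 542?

0

57 hashes to 3; slot 3 is free => place at 3.
292 hashes to 3; 3 taken => place at 4.
542 hashes to 3; 3,4 taken => place at 0.
86 hashes to 2; slot 2 is free => place at 2.
Table: [542, ∅, 86, 57, 292]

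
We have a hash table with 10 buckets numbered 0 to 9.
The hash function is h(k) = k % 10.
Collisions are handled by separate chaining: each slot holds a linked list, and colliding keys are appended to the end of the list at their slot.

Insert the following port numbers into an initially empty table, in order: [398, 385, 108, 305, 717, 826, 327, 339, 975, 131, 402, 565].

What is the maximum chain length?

4

398 -> bucket 8
385 -> bucket 5
108 -> bucket 8 (collision)
305 -> bucket 5 (collision)
717 -> bucket 7
826 -> bucket 6
327 -> bucket 7 (collision)
339 -> bucket 9
975 -> bucket 5 (collision)
131 -> bucket 1
402 -> bucket 2
565 -> bucket 5 (collision)
Final buckets:
0: _
1: 131
2: 402
3: _
4: _
5: 385 -> 305 -> 975 -> 565
6: 826
7: 717 -> 327
8: 398 -> 108
9: 339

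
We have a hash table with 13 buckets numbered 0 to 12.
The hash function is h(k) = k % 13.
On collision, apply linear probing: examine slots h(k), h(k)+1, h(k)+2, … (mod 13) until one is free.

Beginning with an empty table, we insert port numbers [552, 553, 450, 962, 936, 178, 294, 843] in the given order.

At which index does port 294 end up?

552: h=6 -> slot 6
553: h=7 -> slot 7
450: h=8 -> slot 8
962: h=0 -> slot 0
936: h=0, probe 0,1 -> slot 1
178: h=9 -> slot 9
294: h=8, probe 8,9,10 -> slot 10
843: h=11 -> slot 11
Table: [962, 936, —, —, —, —, 552, 553, 450, 178, 294, 843, —]

10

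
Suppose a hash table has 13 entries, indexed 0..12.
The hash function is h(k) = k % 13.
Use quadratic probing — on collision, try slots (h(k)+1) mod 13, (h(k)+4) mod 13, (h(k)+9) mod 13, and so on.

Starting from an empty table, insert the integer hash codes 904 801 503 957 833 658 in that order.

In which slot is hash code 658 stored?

Insert 904: h=7, slot 7 empty → index 7.
Insert 801: h=8, slot 8 empty → index 8.
Insert 503: h=9, slot 9 empty → index 9.
Insert 957: h=8, slots 8,9 occupied → index 12.
Insert 833: h=1, slot 1 empty → index 1.
Insert 658: h=8, slots 8,9,12 occupied → index 4.
Table: [., 833, ., ., 658, ., ., 904, 801, 503, ., ., 957]

4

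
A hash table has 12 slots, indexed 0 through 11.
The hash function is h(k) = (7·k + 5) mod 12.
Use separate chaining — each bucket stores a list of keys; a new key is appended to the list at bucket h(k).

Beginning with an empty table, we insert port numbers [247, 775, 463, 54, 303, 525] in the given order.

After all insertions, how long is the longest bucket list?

3

247 → bucket 6
775 → bucket 6 (collision)
463 → bucket 6 (collision)
54 → bucket 11
303 → bucket 2
525 → bucket 8
Final buckets:
0: —
1: —
2: 303
3: —
4: —
5: —
6: 247 -> 775 -> 463
7: —
8: 525
9: —
10: —
11: 54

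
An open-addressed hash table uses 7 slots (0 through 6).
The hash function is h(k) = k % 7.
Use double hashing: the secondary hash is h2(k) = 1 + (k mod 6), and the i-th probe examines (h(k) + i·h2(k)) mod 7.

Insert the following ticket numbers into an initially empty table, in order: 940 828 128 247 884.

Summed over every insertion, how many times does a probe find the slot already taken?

940 hashes to 2; slot 2 is free → place at 2.
828 hashes to 2, h2=1; 2 taken → place at 3.
128 hashes to 2, h2=3; 2 taken → place at 5.
247 hashes to 2, h2=2; 2 taken → place at 4.
884 hashes to 2, h2=3; 2,5 taken → place at 1.
Table: [., 884, 940, 828, 247, 128, .]

5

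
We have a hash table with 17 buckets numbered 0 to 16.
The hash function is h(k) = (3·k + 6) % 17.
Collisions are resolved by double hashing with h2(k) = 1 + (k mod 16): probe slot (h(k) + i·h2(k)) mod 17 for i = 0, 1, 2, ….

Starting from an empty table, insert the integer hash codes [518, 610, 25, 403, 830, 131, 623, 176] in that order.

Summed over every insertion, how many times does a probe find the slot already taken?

Insert 518: h=13, slot 13 empty -> index 13.
Insert 610: h=0, slot 0 empty -> index 0.
Insert 25: h=13, h2=10, slot 13 occupied -> index 6.
Insert 403: h=8, slot 8 empty -> index 8.
Insert 830: h=14, slot 14 empty -> index 14.
Insert 131: h=8, h2=4, slot 8 occupied -> index 12.
Insert 623: h=5, slot 5 empty -> index 5.
Insert 176: h=7, slot 7 empty -> index 7.
Table: [610, _, _, _, _, 623, 25, 176, 403, _, _, _, 131, 518, 830, _, _]

2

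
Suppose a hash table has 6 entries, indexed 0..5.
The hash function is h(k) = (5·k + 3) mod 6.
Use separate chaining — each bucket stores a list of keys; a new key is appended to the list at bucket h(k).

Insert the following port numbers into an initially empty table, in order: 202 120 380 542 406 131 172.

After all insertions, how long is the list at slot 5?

Insert 202: h=5, bucket 5 empty → new chain.
Insert 120: h=3, bucket 3 empty → new chain.
Insert 380: h=1, bucket 1 empty → new chain.
Insert 542: h=1, bucket 1 nonempty → append to chain.
Insert 406: h=5, bucket 5 nonempty → append to chain.
Insert 131: h=4, bucket 4 empty → new chain.
Insert 172: h=5, bucket 5 nonempty → append to chain.
Final buckets:
0: .
1: 380 -> 542
2: .
3: 120
4: 131
5: 202 -> 406 -> 172

3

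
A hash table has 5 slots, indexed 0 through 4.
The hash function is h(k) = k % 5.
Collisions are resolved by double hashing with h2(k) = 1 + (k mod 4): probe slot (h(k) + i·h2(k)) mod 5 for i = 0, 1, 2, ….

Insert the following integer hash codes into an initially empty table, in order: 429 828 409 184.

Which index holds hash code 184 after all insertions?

Insert 429: h=4, slot 4 empty → index 4.
Insert 828: h=3, slot 3 empty → index 3.
Insert 409: h=4, h2=2, slot 4 occupied → index 1.
Insert 184: h=4, h2=1, slot 4 occupied → index 0.
Table: [184, 409, —, 828, 429]

0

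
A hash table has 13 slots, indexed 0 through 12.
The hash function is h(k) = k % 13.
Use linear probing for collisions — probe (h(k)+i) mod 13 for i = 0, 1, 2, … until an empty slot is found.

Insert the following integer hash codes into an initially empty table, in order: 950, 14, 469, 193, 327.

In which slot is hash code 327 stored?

Insert 950: h=1, slot 1 empty → index 1.
Insert 14: h=1, slot 1 occupied → index 2.
Insert 469: h=1, slots 1,2 occupied → index 3.
Insert 193: h=11, slot 11 empty → index 11.
Insert 327: h=2, slots 2,3 occupied → index 4.
Table: [_, 950, 14, 469, 327, _, _, _, _, _, _, 193, _]

4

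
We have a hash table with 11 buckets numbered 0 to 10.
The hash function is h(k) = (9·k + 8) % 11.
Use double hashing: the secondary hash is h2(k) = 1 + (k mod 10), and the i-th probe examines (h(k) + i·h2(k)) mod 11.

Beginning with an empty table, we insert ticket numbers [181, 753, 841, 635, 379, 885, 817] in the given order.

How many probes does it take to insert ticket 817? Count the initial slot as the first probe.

181: h=9 -> slot 9
753: h=9, h2=4, probe 9,2 -> slot 2
841: h=9, h2=2, probe 9,0 -> slot 0
635: h=3 -> slot 3
379: h=9, h2=10, probe 9,8 -> slot 8
885: h=9, h2=6, probe 9,4 -> slot 4
817: h=2, h2=8, probe 2,10 -> slot 10
Table: [841, ∅, 753, 635, 885, ∅, ∅, ∅, 379, 181, 817]

2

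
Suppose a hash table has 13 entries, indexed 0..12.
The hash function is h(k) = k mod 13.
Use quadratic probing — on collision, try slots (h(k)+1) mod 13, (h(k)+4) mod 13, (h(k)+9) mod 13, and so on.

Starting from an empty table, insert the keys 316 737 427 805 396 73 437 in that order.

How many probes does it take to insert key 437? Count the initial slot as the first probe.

6

Insert 316: h=4, slot 4 empty => index 4.
Insert 737: h=9, slot 9 empty => index 9.
Insert 427: h=11, slot 11 empty => index 11.
Insert 805: h=12, slot 12 empty => index 12.
Insert 396: h=6, slot 6 empty => index 6.
Insert 73: h=8, slot 8 empty => index 8.
Insert 437: h=8, slots 8,9,12,4,11 occupied => index 7.
Table: [., ., ., ., 316, ., 396, 437, 73, 737, ., 427, 805]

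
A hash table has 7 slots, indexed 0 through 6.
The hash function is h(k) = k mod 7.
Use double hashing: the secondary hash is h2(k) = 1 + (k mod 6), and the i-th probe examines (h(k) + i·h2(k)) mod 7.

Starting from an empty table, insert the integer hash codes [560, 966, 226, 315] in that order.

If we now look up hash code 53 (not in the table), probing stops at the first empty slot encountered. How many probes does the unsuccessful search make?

2

Insert 560: h=0, slot 0 empty -> index 0.
Insert 966: h=0, h2=1, slot 0 occupied -> index 1.
Insert 226: h=2, slot 2 empty -> index 2.
Insert 315: h=0, h2=4, slot 0 occupied -> index 4.
Table: [560, 966, 226, -, 315, -, -]
Lookup 53: h=4, h2=6, probe 4,3 → slot 3 empty, not found.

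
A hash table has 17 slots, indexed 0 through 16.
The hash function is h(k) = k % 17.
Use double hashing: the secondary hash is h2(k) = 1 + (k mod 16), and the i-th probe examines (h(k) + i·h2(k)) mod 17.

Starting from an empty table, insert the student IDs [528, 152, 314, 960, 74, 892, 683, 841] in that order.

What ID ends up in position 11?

528 hashes to 1; slot 1 is free → place at 1.
152 hashes to 16; slot 16 is free → place at 16.
314 hashes to 8; slot 8 is free → place at 8.
960 hashes to 8, h2=1; 8 taken → place at 9.
74 hashes to 6; slot 6 is free → place at 6.
892 hashes to 8, h2=13; 8 taken → place at 4.
683 hashes to 3; slot 3 is free → place at 3.
841 hashes to 8, h2=10; 8,1 taken → place at 11.
Table: [∅, 528, ∅, 683, 892, ∅, 74, ∅, 314, 960, ∅, 841, ∅, ∅, ∅, ∅, 152]

841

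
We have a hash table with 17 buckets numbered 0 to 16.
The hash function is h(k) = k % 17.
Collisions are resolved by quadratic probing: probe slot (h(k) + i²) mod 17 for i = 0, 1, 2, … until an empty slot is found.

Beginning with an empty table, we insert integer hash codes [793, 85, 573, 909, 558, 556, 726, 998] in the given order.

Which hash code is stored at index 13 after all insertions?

556

793 hashes to 11; slot 11 is free → place at 11.
85 hashes to 0; slot 0 is free → place at 0.
573 hashes to 12; slot 12 is free → place at 12.
909 hashes to 8; slot 8 is free → place at 8.
558 hashes to 14; slot 14 is free → place at 14.
556 hashes to 12; 12 taken → place at 13.
726 hashes to 12; 12,13 taken → place at 16.
998 hashes to 12; 12,13,16 taken → place at 4.
Table: [85, —, —, —, 998, —, —, —, 909, —, —, 793, 573, 556, 558, —, 726]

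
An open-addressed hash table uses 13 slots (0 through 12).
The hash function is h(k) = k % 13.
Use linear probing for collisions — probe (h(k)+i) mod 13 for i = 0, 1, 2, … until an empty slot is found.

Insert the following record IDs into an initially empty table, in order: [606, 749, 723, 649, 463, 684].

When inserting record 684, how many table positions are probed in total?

Insert 606: h=8, slot 8 empty -> index 8.
Insert 749: h=8, slot 8 occupied -> index 9.
Insert 723: h=8, slots 8,9 occupied -> index 10.
Insert 649: h=12, slot 12 empty -> index 12.
Insert 463: h=8, slots 8,9,10 occupied -> index 11.
Insert 684: h=8, slots 8,9,10,11,12 occupied -> index 0.
Table: [684, -, -, -, -, -, -, -, 606, 749, 723, 463, 649]

6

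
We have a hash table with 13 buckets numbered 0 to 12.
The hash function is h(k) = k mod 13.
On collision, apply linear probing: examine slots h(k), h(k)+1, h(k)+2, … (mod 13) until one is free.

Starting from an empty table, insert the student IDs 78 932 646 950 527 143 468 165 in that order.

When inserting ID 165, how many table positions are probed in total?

Insert 78: h=0, slot 0 empty => index 0.
Insert 932: h=9, slot 9 empty => index 9.
Insert 646: h=9, slot 9 occupied => index 10.
Insert 950: h=1, slot 1 empty => index 1.
Insert 527: h=7, slot 7 empty => index 7.
Insert 143: h=0, slots 0,1 occupied => index 2.
Insert 468: h=0, slots 0,1,2 occupied => index 3.
Insert 165: h=9, slots 9,10 occupied => index 11.
Table: [78, 950, 143, 468, ∅, ∅, ∅, 527, ∅, 932, 646, 165, ∅]

3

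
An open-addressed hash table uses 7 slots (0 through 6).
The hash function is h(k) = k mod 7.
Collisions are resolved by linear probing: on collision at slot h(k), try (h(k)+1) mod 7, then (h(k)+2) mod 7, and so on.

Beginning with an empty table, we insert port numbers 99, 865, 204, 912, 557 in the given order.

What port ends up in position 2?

204

99: h=1 → slot 1
865: h=4 → slot 4
204: h=1, probe 1,2 → slot 2
912: h=2, probe 2,3 → slot 3
557: h=4, probe 4,5 → slot 5
Table: [—, 99, 204, 912, 865, 557, —]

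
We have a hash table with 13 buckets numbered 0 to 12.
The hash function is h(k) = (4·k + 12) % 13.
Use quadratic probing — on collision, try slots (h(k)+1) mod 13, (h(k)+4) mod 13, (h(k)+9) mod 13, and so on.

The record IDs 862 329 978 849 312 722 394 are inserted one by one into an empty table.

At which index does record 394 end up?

862 hashes to 2; slot 2 is free -> place at 2.
329 hashes to 2; 2 taken -> place at 3.
978 hashes to 11; slot 11 is free -> place at 11.
849 hashes to 2; 2,3 taken -> place at 6.
312 hashes to 12; slot 12 is free -> place at 12.
722 hashes to 1; slot 1 is free -> place at 1.
394 hashes to 2; 2,3,6,11 taken -> place at 5.
Table: [-, 722, 862, 329, -, 394, 849, -, -, -, -, 978, 312]

5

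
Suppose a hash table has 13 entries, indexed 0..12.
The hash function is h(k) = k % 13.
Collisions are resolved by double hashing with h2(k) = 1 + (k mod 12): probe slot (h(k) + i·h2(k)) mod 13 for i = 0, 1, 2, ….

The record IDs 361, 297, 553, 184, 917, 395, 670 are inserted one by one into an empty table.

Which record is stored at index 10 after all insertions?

361: h=10 => slot 10
297: h=11 => slot 11
553: h=7 => slot 7
184: h=2 => slot 2
917: h=7, h2=6, probe 7,0 => slot 0
395: h=5 => slot 5
670: h=7, h2=11, probe 7,5,3 => slot 3
Table: [917, -, 184, 670, -, 395, -, 553, -, -, 361, 297, -]

361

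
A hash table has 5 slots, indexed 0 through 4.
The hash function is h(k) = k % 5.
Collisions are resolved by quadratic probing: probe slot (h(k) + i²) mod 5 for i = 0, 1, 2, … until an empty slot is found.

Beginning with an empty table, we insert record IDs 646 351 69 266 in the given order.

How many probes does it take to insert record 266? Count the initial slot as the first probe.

3

Insert 646: h=1, slot 1 empty => index 1.
Insert 351: h=1, slot 1 occupied => index 2.
Insert 69: h=4, slot 4 empty => index 4.
Insert 266: h=1, slots 1,2 occupied => index 0.
Table: [266, 646, 351, _, 69]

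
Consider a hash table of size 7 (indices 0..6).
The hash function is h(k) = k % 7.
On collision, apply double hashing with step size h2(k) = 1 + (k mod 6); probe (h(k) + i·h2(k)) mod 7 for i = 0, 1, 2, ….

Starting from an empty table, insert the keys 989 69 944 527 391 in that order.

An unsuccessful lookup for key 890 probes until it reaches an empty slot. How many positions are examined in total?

989: h=2 -> slot 2
69: h=6 -> slot 6
944: h=6, h2=3, probe 6,2,5 -> slot 5
527: h=2, h2=6, probe 2,1 -> slot 1
391: h=6, h2=2, probe 6,1,3 -> slot 3
Table: [—, 527, 989, 391, —, 944, 69]
Lookup 890: h=1, h2=3, probe 1,4 → slot 4 empty, not found.

2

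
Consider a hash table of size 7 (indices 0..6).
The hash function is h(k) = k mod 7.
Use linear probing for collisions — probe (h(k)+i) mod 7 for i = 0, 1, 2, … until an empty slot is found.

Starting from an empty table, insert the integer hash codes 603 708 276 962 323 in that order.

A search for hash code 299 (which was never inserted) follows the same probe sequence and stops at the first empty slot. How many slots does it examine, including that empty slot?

603 hashes to 1; slot 1 is free -> place at 1.
708 hashes to 1; 1 taken -> place at 2.
276 hashes to 3; slot 3 is free -> place at 3.
962 hashes to 3; 3 taken -> place at 4.
323 hashes to 1; 1,2,3,4 taken -> place at 5.
Table: [-, 603, 708, 276, 962, 323, -]
Lookup 299: h=5, probe 5,6 → slot 6 empty, not found.

2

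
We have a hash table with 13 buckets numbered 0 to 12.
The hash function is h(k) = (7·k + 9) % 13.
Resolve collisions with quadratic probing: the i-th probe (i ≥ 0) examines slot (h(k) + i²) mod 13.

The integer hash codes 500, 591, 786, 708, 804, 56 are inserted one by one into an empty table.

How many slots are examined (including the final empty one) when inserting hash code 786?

500 hashes to 12; slot 12 is free => place at 12.
591 hashes to 12; 12 taken => place at 0.
786 hashes to 12; 12,0 taken => place at 3.
708 hashes to 12; 12,0,3 taken => place at 8.
804 hashes to 8; 8 taken => place at 9.
56 hashes to 11; slot 11 is free => place at 11.
Table: [591, ., ., 786, ., ., ., ., 708, 804, ., 56, 500]

3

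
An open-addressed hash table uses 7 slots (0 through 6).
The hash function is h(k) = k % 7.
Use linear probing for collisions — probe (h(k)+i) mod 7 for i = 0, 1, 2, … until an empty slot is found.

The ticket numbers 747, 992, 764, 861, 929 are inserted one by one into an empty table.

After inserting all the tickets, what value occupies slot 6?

Insert 747: h=5, slot 5 empty -> index 5.
Insert 992: h=5, slot 5 occupied -> index 6.
Insert 764: h=1, slot 1 empty -> index 1.
Insert 861: h=0, slot 0 empty -> index 0.
Insert 929: h=5, slots 5,6,0,1 occupied -> index 2.
Table: [861, 764, 929, _, _, 747, 992]

992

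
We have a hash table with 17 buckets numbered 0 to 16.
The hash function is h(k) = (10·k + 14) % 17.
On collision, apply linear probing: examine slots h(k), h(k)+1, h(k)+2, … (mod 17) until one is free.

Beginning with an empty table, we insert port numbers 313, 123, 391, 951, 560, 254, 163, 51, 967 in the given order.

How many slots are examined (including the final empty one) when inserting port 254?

313 hashes to 16; slot 16 is free => place at 16.
123 hashes to 3; slot 3 is free => place at 3.
391 hashes to 14; slot 14 is free => place at 14.
951 hashes to 4; slot 4 is free => place at 4.
560 hashes to 4; 4 taken => place at 5.
254 hashes to 4; 4,5 taken => place at 6.
163 hashes to 12; slot 12 is free => place at 12.
51 hashes to 14; 14 taken => place at 15.
967 hashes to 11; slot 11 is free => place at 11.
Table: [_, _, _, 123, 951, 560, 254, _, _, _, _, 967, 163, _, 391, 51, 313]

3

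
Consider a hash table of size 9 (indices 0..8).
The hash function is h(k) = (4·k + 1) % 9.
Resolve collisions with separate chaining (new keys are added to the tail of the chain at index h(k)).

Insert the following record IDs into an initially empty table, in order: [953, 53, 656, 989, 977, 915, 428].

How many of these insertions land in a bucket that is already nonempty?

953 -> bucket 6
53 -> bucket 6 (collision)
656 -> bucket 6 (collision)
989 -> bucket 6 (collision)
977 -> bucket 3
915 -> bucket 7
428 -> bucket 3 (collision)
Final buckets:
0: -
1: -
2: -
3: 977 -> 428
4: -
5: -
6: 953 -> 53 -> 656 -> 989
7: 915
8: -

4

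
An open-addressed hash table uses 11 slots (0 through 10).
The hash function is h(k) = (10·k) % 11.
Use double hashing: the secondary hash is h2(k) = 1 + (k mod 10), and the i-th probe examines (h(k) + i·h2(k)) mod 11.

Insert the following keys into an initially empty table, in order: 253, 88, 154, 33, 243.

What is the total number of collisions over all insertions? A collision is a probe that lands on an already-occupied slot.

3

Insert 253: h=0, slot 0 empty => index 0.
Insert 88: h=0, h2=9, slot 0 occupied => index 9.
Insert 154: h=0, h2=5, slot 0 occupied => index 5.
Insert 33: h=0, h2=4, slot 0 occupied => index 4.
Insert 243: h=10, slot 10 empty => index 10.
Table: [253, _, _, _, 33, 154, _, _, _, 88, 243]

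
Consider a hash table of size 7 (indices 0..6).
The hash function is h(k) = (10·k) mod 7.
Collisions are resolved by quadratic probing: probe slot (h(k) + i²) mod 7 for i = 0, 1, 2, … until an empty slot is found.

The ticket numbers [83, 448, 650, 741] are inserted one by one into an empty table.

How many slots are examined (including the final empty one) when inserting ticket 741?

83 hashes to 4; slot 4 is free => place at 4.
448 hashes to 0; slot 0 is free => place at 0.
650 hashes to 4; 4 taken => place at 5.
741 hashes to 4; 4,5 taken => place at 1.
Table: [448, 741, —, —, 83, 650, —]

3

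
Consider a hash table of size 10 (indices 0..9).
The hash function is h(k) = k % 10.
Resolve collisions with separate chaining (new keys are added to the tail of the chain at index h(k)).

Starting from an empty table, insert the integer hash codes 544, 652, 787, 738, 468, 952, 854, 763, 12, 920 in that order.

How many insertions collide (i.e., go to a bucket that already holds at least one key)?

Insert 544: h=4, bucket 4 empty → new chain.
Insert 652: h=2, bucket 2 empty → new chain.
Insert 787: h=7, bucket 7 empty → new chain.
Insert 738: h=8, bucket 8 empty → new chain.
Insert 468: h=8, bucket 8 nonempty → append to chain.
Insert 952: h=2, bucket 2 nonempty → append to chain.
Insert 854: h=4, bucket 4 nonempty → append to chain.
Insert 763: h=3, bucket 3 empty → new chain.
Insert 12: h=2, bucket 2 nonempty → append to chain.
Insert 920: h=0, bucket 0 empty → new chain.
Final buckets:
0: 920
1: —
2: 652 -> 952 -> 12
3: 763
4: 544 -> 854
5: —
6: —
7: 787
8: 738 -> 468
9: —

4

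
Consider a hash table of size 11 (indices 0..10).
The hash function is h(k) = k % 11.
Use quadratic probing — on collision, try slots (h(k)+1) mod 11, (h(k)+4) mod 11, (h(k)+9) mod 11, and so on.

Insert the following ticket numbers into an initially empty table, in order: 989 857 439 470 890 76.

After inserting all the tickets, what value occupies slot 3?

439

989 hashes to 10; slot 10 is free -> place at 10.
857 hashes to 10; 10 taken -> place at 0.
439 hashes to 10; 10,0 taken -> place at 3.
470 hashes to 8; slot 8 is free -> place at 8.
890 hashes to 10; 10,0,3,8 taken -> place at 4.
76 hashes to 10; 10,0,3,8,4 taken -> place at 2.
Table: [857, —, 76, 439, 890, —, —, —, 470, —, 989]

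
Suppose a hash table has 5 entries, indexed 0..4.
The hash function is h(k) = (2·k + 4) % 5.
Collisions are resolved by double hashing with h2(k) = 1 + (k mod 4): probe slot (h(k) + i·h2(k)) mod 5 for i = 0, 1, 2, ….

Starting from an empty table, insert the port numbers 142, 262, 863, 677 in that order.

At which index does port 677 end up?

2

Insert 142: h=3, slot 3 empty => index 3.
Insert 262: h=3, h2=3, slot 3 occupied => index 1.
Insert 863: h=0, slot 0 empty => index 0.
Insert 677: h=3, h2=2, slots 3,0 occupied => index 2.
Table: [863, 262, 677, 142, —]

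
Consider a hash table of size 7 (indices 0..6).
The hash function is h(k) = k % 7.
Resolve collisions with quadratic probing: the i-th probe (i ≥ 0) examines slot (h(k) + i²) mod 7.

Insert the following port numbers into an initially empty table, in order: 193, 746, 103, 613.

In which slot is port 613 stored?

193 hashes to 4; slot 4 is free → place at 4.
746 hashes to 4; 4 taken → place at 5.
103 hashes to 5; 5 taken → place at 6.
613 hashes to 4; 4,5 taken → place at 1.
Table: [., 613, ., ., 193, 746, 103]

1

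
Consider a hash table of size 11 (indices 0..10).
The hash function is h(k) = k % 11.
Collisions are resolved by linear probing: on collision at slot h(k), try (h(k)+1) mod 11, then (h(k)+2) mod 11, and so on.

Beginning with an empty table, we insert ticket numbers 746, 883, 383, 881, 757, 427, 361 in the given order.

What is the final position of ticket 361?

4

746 hashes to 9; slot 9 is free => place at 9.
883 hashes to 3; slot 3 is free => place at 3.
383 hashes to 9; 9 taken => place at 10.
881 hashes to 1; slot 1 is free => place at 1.
757 hashes to 9; 9,10 taken => place at 0.
427 hashes to 9; 9,10,0,1 taken => place at 2.
361 hashes to 9; 9,10,0,1,2,3 taken => place at 4.
Table: [757, 881, 427, 883, 361, ∅, ∅, ∅, ∅, 746, 383]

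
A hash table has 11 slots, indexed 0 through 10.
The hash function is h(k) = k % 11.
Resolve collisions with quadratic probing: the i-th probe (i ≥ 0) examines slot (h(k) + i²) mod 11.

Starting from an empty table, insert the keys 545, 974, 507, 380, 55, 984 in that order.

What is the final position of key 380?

545 hashes to 6; slot 6 is free -> place at 6.
974 hashes to 6; 6 taken -> place at 7.
507 hashes to 1; slot 1 is free -> place at 1.
380 hashes to 6; 6,7 taken -> place at 10.
55 hashes to 0; slot 0 is free -> place at 0.
984 hashes to 5; slot 5 is free -> place at 5.
Table: [55, 507, —, —, —, 984, 545, 974, —, —, 380]

10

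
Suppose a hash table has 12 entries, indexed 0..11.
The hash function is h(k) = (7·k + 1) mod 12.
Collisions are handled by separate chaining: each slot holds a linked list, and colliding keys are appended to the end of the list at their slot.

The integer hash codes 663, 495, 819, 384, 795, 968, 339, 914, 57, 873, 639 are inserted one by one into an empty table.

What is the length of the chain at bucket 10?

6

Insert 663: h=10, bucket 10 empty -> new chain.
Insert 495: h=10, bucket 10 nonempty -> append to chain.
Insert 819: h=10, bucket 10 nonempty -> append to chain.
Insert 384: h=1, bucket 1 empty -> new chain.
Insert 795: h=10, bucket 10 nonempty -> append to chain.
Insert 968: h=9, bucket 9 empty -> new chain.
Insert 339: h=10, bucket 10 nonempty -> append to chain.
Insert 914: h=3, bucket 3 empty -> new chain.
Insert 57: h=4, bucket 4 empty -> new chain.
Insert 873: h=4, bucket 4 nonempty -> append to chain.
Insert 639: h=10, bucket 10 nonempty -> append to chain.
Final buckets:
0: ∅
1: 384
2: ∅
3: 914
4: 57 -> 873
5: ∅
6: ∅
7: ∅
8: ∅
9: 968
10: 663 -> 495 -> 819 -> 795 -> 339 -> 639
11: ∅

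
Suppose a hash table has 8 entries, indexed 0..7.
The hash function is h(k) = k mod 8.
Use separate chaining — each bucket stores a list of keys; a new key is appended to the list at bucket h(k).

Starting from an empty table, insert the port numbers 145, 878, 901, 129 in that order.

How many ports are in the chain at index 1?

2

145 -> bucket 1
878 -> bucket 6
901 -> bucket 5
129 -> bucket 1 (collision)
Final buckets:
0: _
1: 145 -> 129
2: _
3: _
4: _
5: 901
6: 878
7: _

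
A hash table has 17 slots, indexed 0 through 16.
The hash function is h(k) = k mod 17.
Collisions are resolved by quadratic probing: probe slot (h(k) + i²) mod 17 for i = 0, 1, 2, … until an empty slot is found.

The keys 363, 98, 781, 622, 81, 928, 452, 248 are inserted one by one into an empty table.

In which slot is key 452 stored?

Insert 363: h=6, slot 6 empty → index 6.
Insert 98: h=13, slot 13 empty → index 13.
Insert 781: h=16, slot 16 empty → index 16.
Insert 622: h=10, slot 10 empty → index 10.
Insert 81: h=13, slot 13 occupied → index 14.
Insert 928: h=10, slot 10 occupied → index 11.
Insert 452: h=10, slots 10,11,14 occupied → index 2.
Insert 248: h=10, slots 10,11,14,2 occupied → index 9.
Table: [-, -, 452, -, -, -, 363, -, -, 248, 622, 928, -, 98, 81, -, 781]

2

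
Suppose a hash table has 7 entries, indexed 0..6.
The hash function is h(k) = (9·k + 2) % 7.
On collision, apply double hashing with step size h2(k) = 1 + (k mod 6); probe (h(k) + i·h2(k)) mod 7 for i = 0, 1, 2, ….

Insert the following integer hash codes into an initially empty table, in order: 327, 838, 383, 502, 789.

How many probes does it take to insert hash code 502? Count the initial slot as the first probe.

3

327: h=5 -> slot 5
838: h=5, h2=5, probe 5,3 -> slot 3
383: h=5, h2=6, probe 5,4 -> slot 4
502: h=5, h2=5, probe 5,3,1 -> slot 1
789: h=5, h2=4, probe 5,2 -> slot 2
Table: [., 502, 789, 838, 383, 327, .]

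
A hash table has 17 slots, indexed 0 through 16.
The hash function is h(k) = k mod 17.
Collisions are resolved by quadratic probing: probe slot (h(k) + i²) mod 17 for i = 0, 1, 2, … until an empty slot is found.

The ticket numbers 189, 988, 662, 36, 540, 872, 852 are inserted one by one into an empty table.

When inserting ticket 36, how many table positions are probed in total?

3

Insert 189: h=2, slot 2 empty -> index 2.
Insert 988: h=2, slot 2 occupied -> index 3.
Insert 662: h=16, slot 16 empty -> index 16.
Insert 36: h=2, slots 2,3 occupied -> index 6.
Insert 540: h=13, slot 13 empty -> index 13.
Insert 872: h=5, slot 5 empty -> index 5.
Insert 852: h=2, slots 2,3,6 occupied -> index 11.
Table: [_, _, 189, 988, _, 872, 36, _, _, _, _, 852, _, 540, _, _, 662]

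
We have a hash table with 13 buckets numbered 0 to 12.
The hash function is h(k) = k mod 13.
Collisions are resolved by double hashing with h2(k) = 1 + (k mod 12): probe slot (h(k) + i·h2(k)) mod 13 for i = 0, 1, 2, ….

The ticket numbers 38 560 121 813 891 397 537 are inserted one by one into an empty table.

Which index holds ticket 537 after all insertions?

8

38: h=12 => slot 12
560: h=1 => slot 1
121: h=4 => slot 4
813: h=7 => slot 7
891: h=7, h2=4, probe 7,11 => slot 11
397: h=7, h2=2, probe 7,9 => slot 9
537: h=4, h2=10, probe 4,1,11,8 => slot 8
Table: [., 560, ., ., 121, ., ., 813, 537, 397, ., 891, 38]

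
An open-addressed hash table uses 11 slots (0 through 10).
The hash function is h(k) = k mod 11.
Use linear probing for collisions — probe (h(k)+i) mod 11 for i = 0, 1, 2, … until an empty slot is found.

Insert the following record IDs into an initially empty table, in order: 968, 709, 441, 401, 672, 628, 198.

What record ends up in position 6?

968 hashes to 0; slot 0 is free -> place at 0.
709 hashes to 5; slot 5 is free -> place at 5.
441 hashes to 1; slot 1 is free -> place at 1.
401 hashes to 5; 5 taken -> place at 6.
672 hashes to 1; 1 taken -> place at 2.
628 hashes to 1; 1,2 taken -> place at 3.
198 hashes to 0; 0,1,2,3 taken -> place at 4.
Table: [968, 441, 672, 628, 198, 709, 401, —, —, —, —]

401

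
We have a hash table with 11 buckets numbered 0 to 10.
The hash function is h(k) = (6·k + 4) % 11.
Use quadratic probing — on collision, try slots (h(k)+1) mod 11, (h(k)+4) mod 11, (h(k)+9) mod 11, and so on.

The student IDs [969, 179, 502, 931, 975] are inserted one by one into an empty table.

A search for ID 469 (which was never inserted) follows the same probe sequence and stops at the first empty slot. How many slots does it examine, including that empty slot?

5

969: h=10 → slot 10
179: h=0 → slot 0
502: h=2 → slot 2
931: h=2, probe 2,3 → slot 3
975: h=2, probe 2,3,6 → slot 6
Table: [179, ∅, 502, 931, ∅, ∅, 975, ∅, ∅, ∅, 969]
Lookup 469: h=2, probe 2,3,6,0,7 → slot 7 empty, not found.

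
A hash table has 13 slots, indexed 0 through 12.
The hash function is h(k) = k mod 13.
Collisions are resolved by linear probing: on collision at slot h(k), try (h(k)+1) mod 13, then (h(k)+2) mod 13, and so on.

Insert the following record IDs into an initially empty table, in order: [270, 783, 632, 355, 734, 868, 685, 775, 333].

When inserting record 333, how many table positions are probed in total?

6

Insert 270: h=10, slot 10 empty => index 10.
Insert 783: h=3, slot 3 empty => index 3.
Insert 632: h=8, slot 8 empty => index 8.
Insert 355: h=4, slot 4 empty => index 4.
Insert 734: h=6, slot 6 empty => index 6.
Insert 868: h=10, slot 10 occupied => index 11.
Insert 685: h=9, slot 9 empty => index 9.
Insert 775: h=8, slots 8,9,10,11 occupied => index 12.
Insert 333: h=8, slots 8,9,10,11,12 occupied => index 0.
Table: [333, ∅, ∅, 783, 355, ∅, 734, ∅, 632, 685, 270, 868, 775]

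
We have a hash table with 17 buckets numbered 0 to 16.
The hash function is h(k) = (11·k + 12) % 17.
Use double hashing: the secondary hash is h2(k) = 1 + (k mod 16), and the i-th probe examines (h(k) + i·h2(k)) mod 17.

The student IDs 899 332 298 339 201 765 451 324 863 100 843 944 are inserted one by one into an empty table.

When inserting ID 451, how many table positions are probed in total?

3

Insert 899: h=7, slot 7 empty => index 7.
Insert 332: h=9, slot 9 empty => index 9.
Insert 298: h=9, h2=11, slot 9 occupied => index 3.
Insert 339: h=1, slot 1 empty => index 1.
Insert 201: h=13, slot 13 empty => index 13.
Insert 765: h=12, slot 12 empty => index 12.
Insert 451: h=9, h2=4, slots 9,13 occupied => index 0.
Insert 324: h=6, slot 6 empty => index 6.
Insert 863: h=2, slot 2 empty => index 2.
Insert 100: h=7, h2=5, slots 7,12,0 occupied => index 5.
Insert 843: h=3, h2=12, slot 3 occupied => index 15.
Insert 944: h=9, h2=1, slot 9 occupied => index 10.
Table: [451, 339, 863, 298, ∅, 100, 324, 899, ∅, 332, 944, ∅, 765, 201, ∅, 843, ∅]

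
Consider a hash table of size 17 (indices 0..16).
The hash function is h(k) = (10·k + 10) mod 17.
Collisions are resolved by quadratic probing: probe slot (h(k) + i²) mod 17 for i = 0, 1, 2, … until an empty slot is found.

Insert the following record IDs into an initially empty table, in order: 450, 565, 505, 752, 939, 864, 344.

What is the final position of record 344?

450: h=5 => slot 5
565: h=16 => slot 16
505: h=11 => slot 11
752: h=16, probe 16,0 => slot 0
939: h=16, probe 16,0,3 => slot 3
864: h=14 => slot 14
344: h=16, probe 16,0,3,8 => slot 8
Table: [752, ., ., 939, ., 450, ., ., 344, ., ., 505, ., ., 864, ., 565]

8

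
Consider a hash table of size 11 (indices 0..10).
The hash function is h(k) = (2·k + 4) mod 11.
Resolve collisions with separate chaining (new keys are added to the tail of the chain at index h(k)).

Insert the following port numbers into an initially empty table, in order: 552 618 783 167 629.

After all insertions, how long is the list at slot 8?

552 → bucket 8
618 → bucket 8 (collision)
783 → bucket 8 (collision)
167 → bucket 8 (collision)
629 → bucket 8 (collision)
Final buckets:
0: —
1: —
2: —
3: —
4: —
5: —
6: —
7: —
8: 552 -> 618 -> 783 -> 167 -> 629
9: —
10: —

5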